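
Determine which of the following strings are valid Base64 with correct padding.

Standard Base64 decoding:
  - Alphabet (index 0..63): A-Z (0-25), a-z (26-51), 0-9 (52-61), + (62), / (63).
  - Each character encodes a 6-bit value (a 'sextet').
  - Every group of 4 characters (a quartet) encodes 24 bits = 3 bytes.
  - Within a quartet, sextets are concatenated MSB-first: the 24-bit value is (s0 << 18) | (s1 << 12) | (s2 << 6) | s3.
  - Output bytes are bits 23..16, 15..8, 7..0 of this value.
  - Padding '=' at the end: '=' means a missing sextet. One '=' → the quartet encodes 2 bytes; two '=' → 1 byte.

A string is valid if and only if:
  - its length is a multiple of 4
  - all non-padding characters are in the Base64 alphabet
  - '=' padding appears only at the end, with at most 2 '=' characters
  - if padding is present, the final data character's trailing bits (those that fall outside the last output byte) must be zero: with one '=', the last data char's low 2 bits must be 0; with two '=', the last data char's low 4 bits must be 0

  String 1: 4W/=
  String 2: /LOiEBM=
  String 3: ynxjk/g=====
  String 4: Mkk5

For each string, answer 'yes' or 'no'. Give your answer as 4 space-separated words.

Answer: no yes no yes

Derivation:
String 1: '4W/=' → invalid (bad trailing bits)
String 2: '/LOiEBM=' → valid
String 3: 'ynxjk/g=====' → invalid (5 pad chars (max 2))
String 4: 'Mkk5' → valid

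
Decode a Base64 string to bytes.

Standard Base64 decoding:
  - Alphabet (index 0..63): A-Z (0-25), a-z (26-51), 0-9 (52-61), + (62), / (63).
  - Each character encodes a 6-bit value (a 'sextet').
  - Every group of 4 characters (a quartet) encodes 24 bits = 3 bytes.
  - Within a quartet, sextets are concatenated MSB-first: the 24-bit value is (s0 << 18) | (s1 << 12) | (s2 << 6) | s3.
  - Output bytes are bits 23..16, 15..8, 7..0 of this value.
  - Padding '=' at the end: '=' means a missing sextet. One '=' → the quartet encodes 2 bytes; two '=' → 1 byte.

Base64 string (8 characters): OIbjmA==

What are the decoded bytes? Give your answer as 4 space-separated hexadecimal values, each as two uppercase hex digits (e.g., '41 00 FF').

After char 0 ('O'=14): chars_in_quartet=1 acc=0xE bytes_emitted=0
After char 1 ('I'=8): chars_in_quartet=2 acc=0x388 bytes_emitted=0
After char 2 ('b'=27): chars_in_quartet=3 acc=0xE21B bytes_emitted=0
After char 3 ('j'=35): chars_in_quartet=4 acc=0x3886E3 -> emit 38 86 E3, reset; bytes_emitted=3
After char 4 ('m'=38): chars_in_quartet=1 acc=0x26 bytes_emitted=3
After char 5 ('A'=0): chars_in_quartet=2 acc=0x980 bytes_emitted=3
Padding '==': partial quartet acc=0x980 -> emit 98; bytes_emitted=4

Answer: 38 86 E3 98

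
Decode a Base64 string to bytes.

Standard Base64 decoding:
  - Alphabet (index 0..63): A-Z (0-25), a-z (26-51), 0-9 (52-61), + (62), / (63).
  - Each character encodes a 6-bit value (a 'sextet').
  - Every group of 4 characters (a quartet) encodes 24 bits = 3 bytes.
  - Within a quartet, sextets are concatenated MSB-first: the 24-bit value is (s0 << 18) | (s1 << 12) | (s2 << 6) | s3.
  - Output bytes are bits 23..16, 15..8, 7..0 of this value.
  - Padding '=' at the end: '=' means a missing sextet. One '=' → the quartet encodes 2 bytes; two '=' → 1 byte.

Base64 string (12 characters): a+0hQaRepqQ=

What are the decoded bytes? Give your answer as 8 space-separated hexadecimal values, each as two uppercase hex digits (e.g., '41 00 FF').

Answer: 6B ED 21 41 A4 5E A6 A4

Derivation:
After char 0 ('a'=26): chars_in_quartet=1 acc=0x1A bytes_emitted=0
After char 1 ('+'=62): chars_in_quartet=2 acc=0x6BE bytes_emitted=0
After char 2 ('0'=52): chars_in_quartet=3 acc=0x1AFB4 bytes_emitted=0
After char 3 ('h'=33): chars_in_quartet=4 acc=0x6BED21 -> emit 6B ED 21, reset; bytes_emitted=3
After char 4 ('Q'=16): chars_in_quartet=1 acc=0x10 bytes_emitted=3
After char 5 ('a'=26): chars_in_quartet=2 acc=0x41A bytes_emitted=3
After char 6 ('R'=17): chars_in_quartet=3 acc=0x10691 bytes_emitted=3
After char 7 ('e'=30): chars_in_quartet=4 acc=0x41A45E -> emit 41 A4 5E, reset; bytes_emitted=6
After char 8 ('p'=41): chars_in_quartet=1 acc=0x29 bytes_emitted=6
After char 9 ('q'=42): chars_in_quartet=2 acc=0xA6A bytes_emitted=6
After char 10 ('Q'=16): chars_in_quartet=3 acc=0x29A90 bytes_emitted=6
Padding '=': partial quartet acc=0x29A90 -> emit A6 A4; bytes_emitted=8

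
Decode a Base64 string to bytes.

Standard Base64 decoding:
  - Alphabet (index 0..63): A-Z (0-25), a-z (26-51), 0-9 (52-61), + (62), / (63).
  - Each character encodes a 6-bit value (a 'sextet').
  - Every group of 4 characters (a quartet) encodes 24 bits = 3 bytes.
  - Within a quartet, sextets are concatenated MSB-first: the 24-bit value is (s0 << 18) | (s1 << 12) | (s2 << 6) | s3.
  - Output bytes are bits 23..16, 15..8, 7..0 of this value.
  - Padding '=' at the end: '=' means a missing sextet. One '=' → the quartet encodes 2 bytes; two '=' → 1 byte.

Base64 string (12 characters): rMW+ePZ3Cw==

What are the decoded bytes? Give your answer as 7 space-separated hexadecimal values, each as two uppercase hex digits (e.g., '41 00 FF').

Answer: AC C5 BE 78 F6 77 0B

Derivation:
After char 0 ('r'=43): chars_in_quartet=1 acc=0x2B bytes_emitted=0
After char 1 ('M'=12): chars_in_quartet=2 acc=0xACC bytes_emitted=0
After char 2 ('W'=22): chars_in_quartet=3 acc=0x2B316 bytes_emitted=0
After char 3 ('+'=62): chars_in_quartet=4 acc=0xACC5BE -> emit AC C5 BE, reset; bytes_emitted=3
After char 4 ('e'=30): chars_in_quartet=1 acc=0x1E bytes_emitted=3
After char 5 ('P'=15): chars_in_quartet=2 acc=0x78F bytes_emitted=3
After char 6 ('Z'=25): chars_in_quartet=3 acc=0x1E3D9 bytes_emitted=3
After char 7 ('3'=55): chars_in_quartet=4 acc=0x78F677 -> emit 78 F6 77, reset; bytes_emitted=6
After char 8 ('C'=2): chars_in_quartet=1 acc=0x2 bytes_emitted=6
After char 9 ('w'=48): chars_in_quartet=2 acc=0xB0 bytes_emitted=6
Padding '==': partial quartet acc=0xB0 -> emit 0B; bytes_emitted=7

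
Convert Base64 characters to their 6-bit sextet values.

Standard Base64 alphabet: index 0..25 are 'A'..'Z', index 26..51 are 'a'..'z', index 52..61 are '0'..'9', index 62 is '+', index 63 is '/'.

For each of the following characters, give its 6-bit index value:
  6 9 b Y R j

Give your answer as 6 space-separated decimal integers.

'6': 0..9 range, 52 + ord('6') − ord('0') = 58
'9': 0..9 range, 52 + ord('9') − ord('0') = 61
'b': a..z range, 26 + ord('b') − ord('a') = 27
'Y': A..Z range, ord('Y') − ord('A') = 24
'R': A..Z range, ord('R') − ord('A') = 17
'j': a..z range, 26 + ord('j') − ord('a') = 35

Answer: 58 61 27 24 17 35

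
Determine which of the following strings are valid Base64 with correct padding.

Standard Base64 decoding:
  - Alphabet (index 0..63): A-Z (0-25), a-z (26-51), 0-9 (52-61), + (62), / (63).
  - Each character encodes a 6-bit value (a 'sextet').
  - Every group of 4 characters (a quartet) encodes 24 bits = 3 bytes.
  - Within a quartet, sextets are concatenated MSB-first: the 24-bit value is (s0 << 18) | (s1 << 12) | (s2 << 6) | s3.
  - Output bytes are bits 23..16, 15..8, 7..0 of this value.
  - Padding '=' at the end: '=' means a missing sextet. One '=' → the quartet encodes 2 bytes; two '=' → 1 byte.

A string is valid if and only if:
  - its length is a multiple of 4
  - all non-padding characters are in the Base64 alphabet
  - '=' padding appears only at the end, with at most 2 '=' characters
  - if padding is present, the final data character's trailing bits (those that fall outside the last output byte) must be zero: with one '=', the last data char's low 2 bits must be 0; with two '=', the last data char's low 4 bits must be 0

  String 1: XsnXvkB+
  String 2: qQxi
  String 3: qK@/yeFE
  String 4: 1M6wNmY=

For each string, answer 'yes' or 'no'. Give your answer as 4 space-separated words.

Answer: yes yes no yes

Derivation:
String 1: 'XsnXvkB+' → valid
String 2: 'qQxi' → valid
String 3: 'qK@/yeFE' → invalid (bad char(s): ['@'])
String 4: '1M6wNmY=' → valid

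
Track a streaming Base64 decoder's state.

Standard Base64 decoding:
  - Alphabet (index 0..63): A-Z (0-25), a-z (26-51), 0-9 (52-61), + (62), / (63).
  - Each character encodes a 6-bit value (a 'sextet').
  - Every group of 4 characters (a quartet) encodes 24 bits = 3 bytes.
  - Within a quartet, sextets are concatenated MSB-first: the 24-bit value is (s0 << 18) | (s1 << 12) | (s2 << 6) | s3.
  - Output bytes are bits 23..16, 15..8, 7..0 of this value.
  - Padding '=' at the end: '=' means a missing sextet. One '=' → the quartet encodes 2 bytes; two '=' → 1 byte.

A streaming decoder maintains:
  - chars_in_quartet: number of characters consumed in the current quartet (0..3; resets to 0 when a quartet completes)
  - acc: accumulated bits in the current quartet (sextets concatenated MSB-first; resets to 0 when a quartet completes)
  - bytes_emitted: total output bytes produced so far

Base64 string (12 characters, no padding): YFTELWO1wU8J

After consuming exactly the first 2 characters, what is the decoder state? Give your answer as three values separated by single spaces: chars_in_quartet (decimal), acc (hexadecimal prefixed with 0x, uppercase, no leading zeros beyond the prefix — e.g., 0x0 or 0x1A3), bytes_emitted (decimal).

Answer: 2 0x605 0

Derivation:
After char 0 ('Y'=24): chars_in_quartet=1 acc=0x18 bytes_emitted=0
After char 1 ('F'=5): chars_in_quartet=2 acc=0x605 bytes_emitted=0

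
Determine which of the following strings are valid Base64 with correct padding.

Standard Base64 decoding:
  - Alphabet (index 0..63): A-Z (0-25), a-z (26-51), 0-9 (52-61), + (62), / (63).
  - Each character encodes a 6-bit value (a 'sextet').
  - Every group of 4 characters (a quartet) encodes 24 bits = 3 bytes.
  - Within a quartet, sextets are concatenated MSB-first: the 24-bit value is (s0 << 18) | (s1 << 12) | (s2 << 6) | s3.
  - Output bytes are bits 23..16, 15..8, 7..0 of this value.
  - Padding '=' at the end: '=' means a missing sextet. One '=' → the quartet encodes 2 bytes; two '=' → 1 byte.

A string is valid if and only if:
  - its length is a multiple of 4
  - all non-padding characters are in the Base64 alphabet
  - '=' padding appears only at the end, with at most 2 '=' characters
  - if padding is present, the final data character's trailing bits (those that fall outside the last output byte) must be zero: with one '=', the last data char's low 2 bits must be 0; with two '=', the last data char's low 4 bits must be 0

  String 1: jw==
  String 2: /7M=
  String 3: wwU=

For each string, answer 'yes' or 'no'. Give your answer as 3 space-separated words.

Answer: yes yes yes

Derivation:
String 1: 'jw==' → valid
String 2: '/7M=' → valid
String 3: 'wwU=' → valid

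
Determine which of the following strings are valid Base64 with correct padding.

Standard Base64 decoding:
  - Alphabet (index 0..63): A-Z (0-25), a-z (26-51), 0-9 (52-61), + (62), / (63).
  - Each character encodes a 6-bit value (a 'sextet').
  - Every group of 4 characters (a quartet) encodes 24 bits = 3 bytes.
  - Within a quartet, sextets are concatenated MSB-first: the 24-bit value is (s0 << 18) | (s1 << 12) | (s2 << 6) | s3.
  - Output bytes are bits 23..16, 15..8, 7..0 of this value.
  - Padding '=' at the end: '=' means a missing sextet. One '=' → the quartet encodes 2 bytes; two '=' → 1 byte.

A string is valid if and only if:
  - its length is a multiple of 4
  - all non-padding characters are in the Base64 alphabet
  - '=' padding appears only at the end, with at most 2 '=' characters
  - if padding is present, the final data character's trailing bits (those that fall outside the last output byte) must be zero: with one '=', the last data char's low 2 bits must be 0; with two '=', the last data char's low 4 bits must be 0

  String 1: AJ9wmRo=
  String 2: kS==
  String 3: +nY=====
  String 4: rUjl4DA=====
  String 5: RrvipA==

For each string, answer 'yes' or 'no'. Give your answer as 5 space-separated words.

String 1: 'AJ9wmRo=' → valid
String 2: 'kS==' → invalid (bad trailing bits)
String 3: '+nY=====' → invalid (5 pad chars (max 2))
String 4: 'rUjl4DA=====' → invalid (5 pad chars (max 2))
String 5: 'RrvipA==' → valid

Answer: yes no no no yes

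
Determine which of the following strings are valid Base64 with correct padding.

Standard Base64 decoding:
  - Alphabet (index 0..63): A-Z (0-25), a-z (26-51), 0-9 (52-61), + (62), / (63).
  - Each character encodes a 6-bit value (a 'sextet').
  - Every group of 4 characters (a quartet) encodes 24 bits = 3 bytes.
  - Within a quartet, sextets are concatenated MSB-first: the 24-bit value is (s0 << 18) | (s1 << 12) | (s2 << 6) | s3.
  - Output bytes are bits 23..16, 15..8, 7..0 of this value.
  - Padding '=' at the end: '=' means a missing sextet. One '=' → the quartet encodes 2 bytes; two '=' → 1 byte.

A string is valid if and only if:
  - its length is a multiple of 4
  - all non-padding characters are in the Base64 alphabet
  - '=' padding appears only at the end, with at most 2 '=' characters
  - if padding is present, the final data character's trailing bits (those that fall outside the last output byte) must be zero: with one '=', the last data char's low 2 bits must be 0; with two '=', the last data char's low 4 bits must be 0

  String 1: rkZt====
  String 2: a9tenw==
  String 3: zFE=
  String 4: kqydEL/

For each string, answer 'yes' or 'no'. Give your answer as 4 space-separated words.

String 1: 'rkZt====' → invalid (4 pad chars (max 2))
String 2: 'a9tenw==' → valid
String 3: 'zFE=' → valid
String 4: 'kqydEL/' → invalid (len=7 not mult of 4)

Answer: no yes yes no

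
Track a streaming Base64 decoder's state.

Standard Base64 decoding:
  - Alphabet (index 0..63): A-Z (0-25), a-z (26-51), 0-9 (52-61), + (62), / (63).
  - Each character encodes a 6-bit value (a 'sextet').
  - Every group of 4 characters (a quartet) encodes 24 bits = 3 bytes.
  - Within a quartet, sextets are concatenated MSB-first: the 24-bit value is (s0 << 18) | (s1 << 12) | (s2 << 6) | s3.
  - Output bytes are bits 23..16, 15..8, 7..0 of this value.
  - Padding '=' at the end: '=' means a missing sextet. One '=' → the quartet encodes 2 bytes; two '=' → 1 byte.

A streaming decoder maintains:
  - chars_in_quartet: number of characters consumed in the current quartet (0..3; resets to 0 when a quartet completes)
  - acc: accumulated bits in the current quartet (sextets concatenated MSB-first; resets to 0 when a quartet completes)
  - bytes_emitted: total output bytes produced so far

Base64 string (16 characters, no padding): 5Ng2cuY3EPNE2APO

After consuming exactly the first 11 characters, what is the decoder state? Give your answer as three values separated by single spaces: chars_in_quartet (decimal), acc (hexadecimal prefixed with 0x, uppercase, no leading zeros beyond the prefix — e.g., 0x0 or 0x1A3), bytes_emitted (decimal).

Answer: 3 0x43CD 6

Derivation:
After char 0 ('5'=57): chars_in_quartet=1 acc=0x39 bytes_emitted=0
After char 1 ('N'=13): chars_in_quartet=2 acc=0xE4D bytes_emitted=0
After char 2 ('g'=32): chars_in_quartet=3 acc=0x39360 bytes_emitted=0
After char 3 ('2'=54): chars_in_quartet=4 acc=0xE4D836 -> emit E4 D8 36, reset; bytes_emitted=3
After char 4 ('c'=28): chars_in_quartet=1 acc=0x1C bytes_emitted=3
After char 5 ('u'=46): chars_in_quartet=2 acc=0x72E bytes_emitted=3
After char 6 ('Y'=24): chars_in_quartet=3 acc=0x1CB98 bytes_emitted=3
After char 7 ('3'=55): chars_in_quartet=4 acc=0x72E637 -> emit 72 E6 37, reset; bytes_emitted=6
After char 8 ('E'=4): chars_in_quartet=1 acc=0x4 bytes_emitted=6
After char 9 ('P'=15): chars_in_quartet=2 acc=0x10F bytes_emitted=6
After char 10 ('N'=13): chars_in_quartet=3 acc=0x43CD bytes_emitted=6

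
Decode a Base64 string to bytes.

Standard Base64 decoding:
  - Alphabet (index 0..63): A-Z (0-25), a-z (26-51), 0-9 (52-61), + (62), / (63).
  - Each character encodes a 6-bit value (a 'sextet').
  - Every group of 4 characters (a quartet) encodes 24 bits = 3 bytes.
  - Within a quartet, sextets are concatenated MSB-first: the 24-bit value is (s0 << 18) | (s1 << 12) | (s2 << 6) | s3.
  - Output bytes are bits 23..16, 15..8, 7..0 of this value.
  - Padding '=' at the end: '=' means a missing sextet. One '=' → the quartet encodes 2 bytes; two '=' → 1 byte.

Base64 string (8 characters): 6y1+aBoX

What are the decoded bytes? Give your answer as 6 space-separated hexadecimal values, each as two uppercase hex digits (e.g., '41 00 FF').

After char 0 ('6'=58): chars_in_quartet=1 acc=0x3A bytes_emitted=0
After char 1 ('y'=50): chars_in_quartet=2 acc=0xEB2 bytes_emitted=0
After char 2 ('1'=53): chars_in_quartet=3 acc=0x3ACB5 bytes_emitted=0
After char 3 ('+'=62): chars_in_quartet=4 acc=0xEB2D7E -> emit EB 2D 7E, reset; bytes_emitted=3
After char 4 ('a'=26): chars_in_quartet=1 acc=0x1A bytes_emitted=3
After char 5 ('B'=1): chars_in_quartet=2 acc=0x681 bytes_emitted=3
After char 6 ('o'=40): chars_in_quartet=3 acc=0x1A068 bytes_emitted=3
After char 7 ('X'=23): chars_in_quartet=4 acc=0x681A17 -> emit 68 1A 17, reset; bytes_emitted=6

Answer: EB 2D 7E 68 1A 17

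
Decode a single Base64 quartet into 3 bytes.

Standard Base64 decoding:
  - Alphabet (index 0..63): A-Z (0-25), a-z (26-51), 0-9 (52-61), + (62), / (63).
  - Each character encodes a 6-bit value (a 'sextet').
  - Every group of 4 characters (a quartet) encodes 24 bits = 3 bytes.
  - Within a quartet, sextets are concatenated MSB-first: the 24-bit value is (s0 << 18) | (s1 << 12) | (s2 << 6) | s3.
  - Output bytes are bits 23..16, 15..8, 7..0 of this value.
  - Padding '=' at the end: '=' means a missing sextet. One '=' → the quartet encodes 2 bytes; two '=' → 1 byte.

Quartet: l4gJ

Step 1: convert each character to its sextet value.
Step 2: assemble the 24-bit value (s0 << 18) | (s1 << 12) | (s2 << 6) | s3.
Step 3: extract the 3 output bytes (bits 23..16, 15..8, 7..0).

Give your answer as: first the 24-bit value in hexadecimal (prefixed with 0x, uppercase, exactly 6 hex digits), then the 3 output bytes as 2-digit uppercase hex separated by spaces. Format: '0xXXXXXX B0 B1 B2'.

Sextets: l=37, 4=56, g=32, J=9
24-bit: (37<<18) | (56<<12) | (32<<6) | 9
      = 0x940000 | 0x038000 | 0x000800 | 0x000009
      = 0x978809
Bytes: (v>>16)&0xFF=97, (v>>8)&0xFF=88, v&0xFF=09

Answer: 0x978809 97 88 09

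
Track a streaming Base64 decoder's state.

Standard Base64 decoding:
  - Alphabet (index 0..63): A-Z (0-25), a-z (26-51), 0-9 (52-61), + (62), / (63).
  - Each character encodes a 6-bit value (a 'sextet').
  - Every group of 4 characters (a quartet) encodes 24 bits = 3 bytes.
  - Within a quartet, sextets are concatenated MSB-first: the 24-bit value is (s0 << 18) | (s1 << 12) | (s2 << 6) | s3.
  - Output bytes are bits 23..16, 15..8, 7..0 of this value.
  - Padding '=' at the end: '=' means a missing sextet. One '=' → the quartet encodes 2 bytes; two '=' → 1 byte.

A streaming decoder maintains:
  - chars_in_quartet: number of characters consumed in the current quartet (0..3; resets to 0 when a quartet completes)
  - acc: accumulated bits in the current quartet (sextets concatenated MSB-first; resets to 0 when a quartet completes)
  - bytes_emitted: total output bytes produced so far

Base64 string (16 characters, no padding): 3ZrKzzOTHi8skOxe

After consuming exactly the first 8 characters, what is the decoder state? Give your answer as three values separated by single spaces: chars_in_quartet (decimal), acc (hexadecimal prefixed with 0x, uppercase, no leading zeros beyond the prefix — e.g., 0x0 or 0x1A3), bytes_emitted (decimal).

After char 0 ('3'=55): chars_in_quartet=1 acc=0x37 bytes_emitted=0
After char 1 ('Z'=25): chars_in_quartet=2 acc=0xDD9 bytes_emitted=0
After char 2 ('r'=43): chars_in_quartet=3 acc=0x3766B bytes_emitted=0
After char 3 ('K'=10): chars_in_quartet=4 acc=0xDD9ACA -> emit DD 9A CA, reset; bytes_emitted=3
After char 4 ('z'=51): chars_in_quartet=1 acc=0x33 bytes_emitted=3
After char 5 ('z'=51): chars_in_quartet=2 acc=0xCF3 bytes_emitted=3
After char 6 ('O'=14): chars_in_quartet=3 acc=0x33CCE bytes_emitted=3
After char 7 ('T'=19): chars_in_quartet=4 acc=0xCF3393 -> emit CF 33 93, reset; bytes_emitted=6

Answer: 0 0x0 6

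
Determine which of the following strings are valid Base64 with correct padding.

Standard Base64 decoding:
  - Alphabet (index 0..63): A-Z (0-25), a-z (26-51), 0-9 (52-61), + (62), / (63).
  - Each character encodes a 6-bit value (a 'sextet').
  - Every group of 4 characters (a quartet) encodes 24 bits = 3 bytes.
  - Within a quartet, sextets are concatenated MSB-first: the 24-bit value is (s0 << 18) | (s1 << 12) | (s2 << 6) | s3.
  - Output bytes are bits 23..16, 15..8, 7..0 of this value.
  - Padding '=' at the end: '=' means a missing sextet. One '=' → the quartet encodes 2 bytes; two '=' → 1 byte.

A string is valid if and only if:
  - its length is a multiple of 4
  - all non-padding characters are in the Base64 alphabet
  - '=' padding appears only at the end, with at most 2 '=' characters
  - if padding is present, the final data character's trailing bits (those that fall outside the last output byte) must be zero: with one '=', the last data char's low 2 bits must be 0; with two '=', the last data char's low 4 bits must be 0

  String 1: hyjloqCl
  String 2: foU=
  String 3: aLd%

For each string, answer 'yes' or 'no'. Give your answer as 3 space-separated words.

String 1: 'hyjloqCl' → valid
String 2: 'foU=' → valid
String 3: 'aLd%' → invalid (bad char(s): ['%'])

Answer: yes yes no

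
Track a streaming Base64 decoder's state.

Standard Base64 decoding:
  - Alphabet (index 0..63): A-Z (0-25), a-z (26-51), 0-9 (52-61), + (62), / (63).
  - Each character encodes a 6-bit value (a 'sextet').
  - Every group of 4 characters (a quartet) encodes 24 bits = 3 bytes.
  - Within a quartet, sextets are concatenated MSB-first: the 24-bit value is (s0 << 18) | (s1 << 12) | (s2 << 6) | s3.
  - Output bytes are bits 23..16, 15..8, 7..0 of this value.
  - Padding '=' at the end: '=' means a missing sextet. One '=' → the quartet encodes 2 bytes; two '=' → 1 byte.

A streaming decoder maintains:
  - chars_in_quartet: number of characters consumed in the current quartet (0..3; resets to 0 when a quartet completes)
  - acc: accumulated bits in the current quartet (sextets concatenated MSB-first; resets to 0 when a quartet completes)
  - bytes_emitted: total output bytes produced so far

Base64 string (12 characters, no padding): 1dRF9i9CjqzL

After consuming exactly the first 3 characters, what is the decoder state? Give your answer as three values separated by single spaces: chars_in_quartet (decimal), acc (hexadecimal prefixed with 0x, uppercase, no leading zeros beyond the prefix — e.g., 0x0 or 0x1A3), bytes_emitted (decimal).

Answer: 3 0x35751 0

Derivation:
After char 0 ('1'=53): chars_in_quartet=1 acc=0x35 bytes_emitted=0
After char 1 ('d'=29): chars_in_quartet=2 acc=0xD5D bytes_emitted=0
After char 2 ('R'=17): chars_in_quartet=3 acc=0x35751 bytes_emitted=0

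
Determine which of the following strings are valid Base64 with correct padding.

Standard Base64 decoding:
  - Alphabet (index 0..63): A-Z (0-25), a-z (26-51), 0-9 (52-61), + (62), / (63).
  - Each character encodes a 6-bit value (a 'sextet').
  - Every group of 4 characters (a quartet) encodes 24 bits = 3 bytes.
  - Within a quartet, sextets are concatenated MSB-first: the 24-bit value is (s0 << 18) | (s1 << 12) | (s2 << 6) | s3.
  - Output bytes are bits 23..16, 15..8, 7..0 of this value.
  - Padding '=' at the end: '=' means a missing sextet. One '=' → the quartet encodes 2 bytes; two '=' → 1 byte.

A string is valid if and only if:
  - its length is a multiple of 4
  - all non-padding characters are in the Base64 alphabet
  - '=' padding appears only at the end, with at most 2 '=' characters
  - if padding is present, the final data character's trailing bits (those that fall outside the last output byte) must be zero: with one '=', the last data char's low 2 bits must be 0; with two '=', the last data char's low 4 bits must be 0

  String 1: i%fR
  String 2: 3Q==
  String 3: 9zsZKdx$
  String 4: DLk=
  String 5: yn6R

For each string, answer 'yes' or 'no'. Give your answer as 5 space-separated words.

Answer: no yes no yes yes

Derivation:
String 1: 'i%fR' → invalid (bad char(s): ['%'])
String 2: '3Q==' → valid
String 3: '9zsZKdx$' → invalid (bad char(s): ['$'])
String 4: 'DLk=' → valid
String 5: 'yn6R' → valid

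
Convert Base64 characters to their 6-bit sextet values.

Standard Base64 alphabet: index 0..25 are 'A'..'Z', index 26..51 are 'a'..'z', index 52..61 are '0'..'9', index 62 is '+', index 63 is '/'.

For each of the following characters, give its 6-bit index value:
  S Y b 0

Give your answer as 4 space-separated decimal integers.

'S': A..Z range, ord('S') − ord('A') = 18
'Y': A..Z range, ord('Y') − ord('A') = 24
'b': a..z range, 26 + ord('b') − ord('a') = 27
'0': 0..9 range, 52 + ord('0') − ord('0') = 52

Answer: 18 24 27 52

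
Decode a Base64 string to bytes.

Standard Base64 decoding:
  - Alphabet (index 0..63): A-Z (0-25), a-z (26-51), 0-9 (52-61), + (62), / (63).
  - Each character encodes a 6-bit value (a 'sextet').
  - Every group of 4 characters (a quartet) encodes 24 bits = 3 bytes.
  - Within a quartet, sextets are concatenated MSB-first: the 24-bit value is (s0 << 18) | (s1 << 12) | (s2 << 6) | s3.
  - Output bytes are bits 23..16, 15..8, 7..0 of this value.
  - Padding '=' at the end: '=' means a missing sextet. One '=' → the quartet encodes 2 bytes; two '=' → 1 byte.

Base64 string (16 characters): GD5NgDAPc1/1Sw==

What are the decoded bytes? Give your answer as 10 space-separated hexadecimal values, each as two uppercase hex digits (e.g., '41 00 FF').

After char 0 ('G'=6): chars_in_quartet=1 acc=0x6 bytes_emitted=0
After char 1 ('D'=3): chars_in_quartet=2 acc=0x183 bytes_emitted=0
After char 2 ('5'=57): chars_in_quartet=3 acc=0x60F9 bytes_emitted=0
After char 3 ('N'=13): chars_in_quartet=4 acc=0x183E4D -> emit 18 3E 4D, reset; bytes_emitted=3
After char 4 ('g'=32): chars_in_quartet=1 acc=0x20 bytes_emitted=3
After char 5 ('D'=3): chars_in_quartet=2 acc=0x803 bytes_emitted=3
After char 6 ('A'=0): chars_in_quartet=3 acc=0x200C0 bytes_emitted=3
After char 7 ('P'=15): chars_in_quartet=4 acc=0x80300F -> emit 80 30 0F, reset; bytes_emitted=6
After char 8 ('c'=28): chars_in_quartet=1 acc=0x1C bytes_emitted=6
After char 9 ('1'=53): chars_in_quartet=2 acc=0x735 bytes_emitted=6
After char 10 ('/'=63): chars_in_quartet=3 acc=0x1CD7F bytes_emitted=6
After char 11 ('1'=53): chars_in_quartet=4 acc=0x735FF5 -> emit 73 5F F5, reset; bytes_emitted=9
After char 12 ('S'=18): chars_in_quartet=1 acc=0x12 bytes_emitted=9
After char 13 ('w'=48): chars_in_quartet=2 acc=0x4B0 bytes_emitted=9
Padding '==': partial quartet acc=0x4B0 -> emit 4B; bytes_emitted=10

Answer: 18 3E 4D 80 30 0F 73 5F F5 4B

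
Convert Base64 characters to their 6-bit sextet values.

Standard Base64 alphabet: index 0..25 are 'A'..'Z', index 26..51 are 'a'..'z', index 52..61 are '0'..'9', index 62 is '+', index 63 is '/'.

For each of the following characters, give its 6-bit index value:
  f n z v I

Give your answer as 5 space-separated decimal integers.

'f': a..z range, 26 + ord('f') − ord('a') = 31
'n': a..z range, 26 + ord('n') − ord('a') = 39
'z': a..z range, 26 + ord('z') − ord('a') = 51
'v': a..z range, 26 + ord('v') − ord('a') = 47
'I': A..Z range, ord('I') − ord('A') = 8

Answer: 31 39 51 47 8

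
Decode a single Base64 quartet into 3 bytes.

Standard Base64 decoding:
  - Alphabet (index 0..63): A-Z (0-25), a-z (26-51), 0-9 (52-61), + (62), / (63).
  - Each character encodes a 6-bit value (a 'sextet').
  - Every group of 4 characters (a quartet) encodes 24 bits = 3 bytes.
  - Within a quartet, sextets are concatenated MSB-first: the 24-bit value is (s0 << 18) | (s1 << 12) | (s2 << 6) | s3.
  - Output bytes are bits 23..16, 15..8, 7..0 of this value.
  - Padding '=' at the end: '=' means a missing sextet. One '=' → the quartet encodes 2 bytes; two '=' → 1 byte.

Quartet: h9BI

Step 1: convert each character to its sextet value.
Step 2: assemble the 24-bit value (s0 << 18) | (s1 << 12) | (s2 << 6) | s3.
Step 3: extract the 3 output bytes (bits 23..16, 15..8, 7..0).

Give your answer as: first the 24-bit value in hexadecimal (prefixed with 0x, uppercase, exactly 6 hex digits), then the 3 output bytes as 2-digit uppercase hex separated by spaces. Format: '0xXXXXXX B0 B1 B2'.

Answer: 0x87D048 87 D0 48

Derivation:
Sextets: h=33, 9=61, B=1, I=8
24-bit: (33<<18) | (61<<12) | (1<<6) | 8
      = 0x840000 | 0x03D000 | 0x000040 | 0x000008
      = 0x87D048
Bytes: (v>>16)&0xFF=87, (v>>8)&0xFF=D0, v&0xFF=48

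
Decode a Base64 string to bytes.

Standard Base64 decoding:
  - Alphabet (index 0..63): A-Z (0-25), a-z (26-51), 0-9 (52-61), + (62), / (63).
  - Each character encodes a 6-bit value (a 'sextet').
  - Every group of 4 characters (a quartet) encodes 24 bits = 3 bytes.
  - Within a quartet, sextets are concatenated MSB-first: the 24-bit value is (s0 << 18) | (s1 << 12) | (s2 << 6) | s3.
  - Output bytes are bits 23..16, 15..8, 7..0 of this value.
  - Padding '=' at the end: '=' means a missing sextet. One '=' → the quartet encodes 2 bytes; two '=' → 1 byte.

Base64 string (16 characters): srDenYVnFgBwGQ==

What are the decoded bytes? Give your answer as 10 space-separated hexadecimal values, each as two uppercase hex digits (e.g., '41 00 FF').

Answer: B2 B0 DE 9D 85 67 16 00 70 19

Derivation:
After char 0 ('s'=44): chars_in_quartet=1 acc=0x2C bytes_emitted=0
After char 1 ('r'=43): chars_in_quartet=2 acc=0xB2B bytes_emitted=0
After char 2 ('D'=3): chars_in_quartet=3 acc=0x2CAC3 bytes_emitted=0
After char 3 ('e'=30): chars_in_quartet=4 acc=0xB2B0DE -> emit B2 B0 DE, reset; bytes_emitted=3
After char 4 ('n'=39): chars_in_quartet=1 acc=0x27 bytes_emitted=3
After char 5 ('Y'=24): chars_in_quartet=2 acc=0x9D8 bytes_emitted=3
After char 6 ('V'=21): chars_in_quartet=3 acc=0x27615 bytes_emitted=3
After char 7 ('n'=39): chars_in_quartet=4 acc=0x9D8567 -> emit 9D 85 67, reset; bytes_emitted=6
After char 8 ('F'=5): chars_in_quartet=1 acc=0x5 bytes_emitted=6
After char 9 ('g'=32): chars_in_quartet=2 acc=0x160 bytes_emitted=6
After char 10 ('B'=1): chars_in_quartet=3 acc=0x5801 bytes_emitted=6
After char 11 ('w'=48): chars_in_quartet=4 acc=0x160070 -> emit 16 00 70, reset; bytes_emitted=9
After char 12 ('G'=6): chars_in_quartet=1 acc=0x6 bytes_emitted=9
After char 13 ('Q'=16): chars_in_quartet=2 acc=0x190 bytes_emitted=9
Padding '==': partial quartet acc=0x190 -> emit 19; bytes_emitted=10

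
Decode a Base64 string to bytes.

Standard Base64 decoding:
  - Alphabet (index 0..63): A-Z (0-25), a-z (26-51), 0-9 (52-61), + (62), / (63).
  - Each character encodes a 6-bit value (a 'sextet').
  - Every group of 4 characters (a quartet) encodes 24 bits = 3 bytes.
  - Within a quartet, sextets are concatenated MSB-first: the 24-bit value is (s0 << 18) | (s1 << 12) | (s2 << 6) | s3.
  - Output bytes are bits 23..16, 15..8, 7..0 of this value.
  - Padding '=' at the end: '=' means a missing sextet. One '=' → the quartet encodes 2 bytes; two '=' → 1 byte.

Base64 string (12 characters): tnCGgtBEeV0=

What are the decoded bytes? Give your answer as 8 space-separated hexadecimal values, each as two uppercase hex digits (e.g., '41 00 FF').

After char 0 ('t'=45): chars_in_quartet=1 acc=0x2D bytes_emitted=0
After char 1 ('n'=39): chars_in_quartet=2 acc=0xB67 bytes_emitted=0
After char 2 ('C'=2): chars_in_quartet=3 acc=0x2D9C2 bytes_emitted=0
After char 3 ('G'=6): chars_in_quartet=4 acc=0xB67086 -> emit B6 70 86, reset; bytes_emitted=3
After char 4 ('g'=32): chars_in_quartet=1 acc=0x20 bytes_emitted=3
After char 5 ('t'=45): chars_in_quartet=2 acc=0x82D bytes_emitted=3
After char 6 ('B'=1): chars_in_quartet=3 acc=0x20B41 bytes_emitted=3
After char 7 ('E'=4): chars_in_quartet=4 acc=0x82D044 -> emit 82 D0 44, reset; bytes_emitted=6
After char 8 ('e'=30): chars_in_quartet=1 acc=0x1E bytes_emitted=6
After char 9 ('V'=21): chars_in_quartet=2 acc=0x795 bytes_emitted=6
After char 10 ('0'=52): chars_in_quartet=3 acc=0x1E574 bytes_emitted=6
Padding '=': partial quartet acc=0x1E574 -> emit 79 5D; bytes_emitted=8

Answer: B6 70 86 82 D0 44 79 5D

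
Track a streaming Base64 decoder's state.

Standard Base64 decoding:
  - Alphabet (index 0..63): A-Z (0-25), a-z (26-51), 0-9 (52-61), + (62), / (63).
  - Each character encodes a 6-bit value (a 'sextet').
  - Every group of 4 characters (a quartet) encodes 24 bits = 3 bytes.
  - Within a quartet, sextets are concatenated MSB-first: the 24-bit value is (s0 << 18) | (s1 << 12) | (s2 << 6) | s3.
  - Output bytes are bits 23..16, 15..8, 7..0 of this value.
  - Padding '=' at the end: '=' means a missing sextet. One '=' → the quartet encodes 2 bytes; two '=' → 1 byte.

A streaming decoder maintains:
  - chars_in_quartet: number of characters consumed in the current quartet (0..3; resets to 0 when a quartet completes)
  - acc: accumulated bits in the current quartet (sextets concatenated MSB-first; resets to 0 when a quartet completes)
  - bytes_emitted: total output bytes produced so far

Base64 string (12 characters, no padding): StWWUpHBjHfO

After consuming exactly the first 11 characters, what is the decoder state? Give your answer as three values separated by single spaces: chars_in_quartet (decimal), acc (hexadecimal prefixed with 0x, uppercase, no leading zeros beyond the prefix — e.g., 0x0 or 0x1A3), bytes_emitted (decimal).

Answer: 3 0x231DF 6

Derivation:
After char 0 ('S'=18): chars_in_quartet=1 acc=0x12 bytes_emitted=0
After char 1 ('t'=45): chars_in_quartet=2 acc=0x4AD bytes_emitted=0
After char 2 ('W'=22): chars_in_quartet=3 acc=0x12B56 bytes_emitted=0
After char 3 ('W'=22): chars_in_quartet=4 acc=0x4AD596 -> emit 4A D5 96, reset; bytes_emitted=3
After char 4 ('U'=20): chars_in_quartet=1 acc=0x14 bytes_emitted=3
After char 5 ('p'=41): chars_in_quartet=2 acc=0x529 bytes_emitted=3
After char 6 ('H'=7): chars_in_quartet=3 acc=0x14A47 bytes_emitted=3
After char 7 ('B'=1): chars_in_quartet=4 acc=0x5291C1 -> emit 52 91 C1, reset; bytes_emitted=6
After char 8 ('j'=35): chars_in_quartet=1 acc=0x23 bytes_emitted=6
After char 9 ('H'=7): chars_in_quartet=2 acc=0x8C7 bytes_emitted=6
After char 10 ('f'=31): chars_in_quartet=3 acc=0x231DF bytes_emitted=6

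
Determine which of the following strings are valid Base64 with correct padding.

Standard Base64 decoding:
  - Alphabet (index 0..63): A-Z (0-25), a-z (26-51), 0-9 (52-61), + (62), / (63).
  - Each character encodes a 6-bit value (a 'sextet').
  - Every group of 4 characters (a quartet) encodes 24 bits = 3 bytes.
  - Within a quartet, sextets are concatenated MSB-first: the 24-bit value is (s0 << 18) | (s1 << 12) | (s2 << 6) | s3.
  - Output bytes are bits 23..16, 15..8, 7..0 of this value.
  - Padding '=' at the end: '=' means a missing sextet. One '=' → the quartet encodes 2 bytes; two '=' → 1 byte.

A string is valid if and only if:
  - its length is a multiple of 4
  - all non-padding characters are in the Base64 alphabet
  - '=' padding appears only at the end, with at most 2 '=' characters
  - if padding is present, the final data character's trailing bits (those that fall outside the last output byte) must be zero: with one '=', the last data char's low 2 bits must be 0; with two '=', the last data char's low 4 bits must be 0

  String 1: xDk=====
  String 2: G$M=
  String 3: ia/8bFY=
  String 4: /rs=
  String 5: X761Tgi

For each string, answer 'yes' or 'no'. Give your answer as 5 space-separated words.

String 1: 'xDk=====' → invalid (5 pad chars (max 2))
String 2: 'G$M=' → invalid (bad char(s): ['$'])
String 3: 'ia/8bFY=' → valid
String 4: '/rs=' → valid
String 5: 'X761Tgi' → invalid (len=7 not mult of 4)

Answer: no no yes yes no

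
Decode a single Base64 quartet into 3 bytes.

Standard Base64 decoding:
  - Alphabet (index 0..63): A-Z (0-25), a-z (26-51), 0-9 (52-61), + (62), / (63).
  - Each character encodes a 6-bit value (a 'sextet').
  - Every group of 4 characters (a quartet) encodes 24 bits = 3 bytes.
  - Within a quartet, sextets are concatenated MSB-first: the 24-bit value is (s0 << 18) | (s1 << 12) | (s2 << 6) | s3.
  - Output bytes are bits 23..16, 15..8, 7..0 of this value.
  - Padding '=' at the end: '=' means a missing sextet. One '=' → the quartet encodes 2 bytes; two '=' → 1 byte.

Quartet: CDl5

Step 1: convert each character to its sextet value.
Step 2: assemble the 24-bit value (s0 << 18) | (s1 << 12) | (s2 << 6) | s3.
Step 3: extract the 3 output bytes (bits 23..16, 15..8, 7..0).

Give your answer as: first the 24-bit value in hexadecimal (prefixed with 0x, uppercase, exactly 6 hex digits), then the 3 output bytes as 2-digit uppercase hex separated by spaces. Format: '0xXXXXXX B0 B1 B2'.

Sextets: C=2, D=3, l=37, 5=57
24-bit: (2<<18) | (3<<12) | (37<<6) | 57
      = 0x080000 | 0x003000 | 0x000940 | 0x000039
      = 0x083979
Bytes: (v>>16)&0xFF=08, (v>>8)&0xFF=39, v&0xFF=79

Answer: 0x083979 08 39 79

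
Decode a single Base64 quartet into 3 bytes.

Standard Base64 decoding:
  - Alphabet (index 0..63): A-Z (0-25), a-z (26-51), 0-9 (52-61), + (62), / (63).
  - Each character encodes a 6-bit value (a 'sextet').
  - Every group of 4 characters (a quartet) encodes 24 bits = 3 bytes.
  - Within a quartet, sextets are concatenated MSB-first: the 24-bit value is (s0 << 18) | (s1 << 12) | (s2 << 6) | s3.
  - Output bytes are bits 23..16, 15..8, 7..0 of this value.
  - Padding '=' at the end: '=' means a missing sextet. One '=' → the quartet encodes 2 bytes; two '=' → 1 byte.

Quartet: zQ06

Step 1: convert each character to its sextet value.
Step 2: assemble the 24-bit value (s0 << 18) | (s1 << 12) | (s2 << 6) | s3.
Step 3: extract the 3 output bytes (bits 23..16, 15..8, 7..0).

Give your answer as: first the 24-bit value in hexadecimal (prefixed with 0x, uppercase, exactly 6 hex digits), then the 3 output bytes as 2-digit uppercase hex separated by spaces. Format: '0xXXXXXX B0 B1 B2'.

Sextets: z=51, Q=16, 0=52, 6=58
24-bit: (51<<18) | (16<<12) | (52<<6) | 58
      = 0xCC0000 | 0x010000 | 0x000D00 | 0x00003A
      = 0xCD0D3A
Bytes: (v>>16)&0xFF=CD, (v>>8)&0xFF=0D, v&0xFF=3A

Answer: 0xCD0D3A CD 0D 3A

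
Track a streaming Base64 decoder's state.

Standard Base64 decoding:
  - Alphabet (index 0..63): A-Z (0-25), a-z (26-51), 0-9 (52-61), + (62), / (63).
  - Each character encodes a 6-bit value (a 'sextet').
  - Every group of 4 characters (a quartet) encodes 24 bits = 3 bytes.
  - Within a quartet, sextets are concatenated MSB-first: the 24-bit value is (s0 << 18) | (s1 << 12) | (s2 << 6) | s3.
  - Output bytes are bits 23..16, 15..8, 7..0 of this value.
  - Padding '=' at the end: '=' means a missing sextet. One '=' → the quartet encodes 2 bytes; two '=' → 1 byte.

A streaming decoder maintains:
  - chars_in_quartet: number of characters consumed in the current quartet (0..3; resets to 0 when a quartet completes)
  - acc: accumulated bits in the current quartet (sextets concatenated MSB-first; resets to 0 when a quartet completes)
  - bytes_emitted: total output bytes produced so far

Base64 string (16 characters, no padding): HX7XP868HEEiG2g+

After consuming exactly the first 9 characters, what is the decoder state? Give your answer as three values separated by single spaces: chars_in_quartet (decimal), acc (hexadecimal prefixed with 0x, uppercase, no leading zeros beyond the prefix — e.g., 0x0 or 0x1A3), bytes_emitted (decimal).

Answer: 1 0x7 6

Derivation:
After char 0 ('H'=7): chars_in_quartet=1 acc=0x7 bytes_emitted=0
After char 1 ('X'=23): chars_in_quartet=2 acc=0x1D7 bytes_emitted=0
After char 2 ('7'=59): chars_in_quartet=3 acc=0x75FB bytes_emitted=0
After char 3 ('X'=23): chars_in_quartet=4 acc=0x1D7ED7 -> emit 1D 7E D7, reset; bytes_emitted=3
After char 4 ('P'=15): chars_in_quartet=1 acc=0xF bytes_emitted=3
After char 5 ('8'=60): chars_in_quartet=2 acc=0x3FC bytes_emitted=3
After char 6 ('6'=58): chars_in_quartet=3 acc=0xFF3A bytes_emitted=3
After char 7 ('8'=60): chars_in_quartet=4 acc=0x3FCEBC -> emit 3F CE BC, reset; bytes_emitted=6
After char 8 ('H'=7): chars_in_quartet=1 acc=0x7 bytes_emitted=6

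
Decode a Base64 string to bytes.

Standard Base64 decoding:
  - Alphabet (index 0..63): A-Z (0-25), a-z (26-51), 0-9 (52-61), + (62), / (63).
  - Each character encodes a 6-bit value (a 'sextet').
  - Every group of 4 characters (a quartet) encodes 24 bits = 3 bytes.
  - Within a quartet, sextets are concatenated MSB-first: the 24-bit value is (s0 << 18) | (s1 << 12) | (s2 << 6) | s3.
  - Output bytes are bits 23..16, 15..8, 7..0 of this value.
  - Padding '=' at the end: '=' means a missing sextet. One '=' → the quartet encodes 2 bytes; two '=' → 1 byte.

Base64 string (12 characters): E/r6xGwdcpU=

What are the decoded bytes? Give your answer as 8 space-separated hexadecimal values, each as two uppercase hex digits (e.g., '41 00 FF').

Answer: 13 FA FA C4 6C 1D 72 95

Derivation:
After char 0 ('E'=4): chars_in_quartet=1 acc=0x4 bytes_emitted=0
After char 1 ('/'=63): chars_in_quartet=2 acc=0x13F bytes_emitted=0
After char 2 ('r'=43): chars_in_quartet=3 acc=0x4FEB bytes_emitted=0
After char 3 ('6'=58): chars_in_quartet=4 acc=0x13FAFA -> emit 13 FA FA, reset; bytes_emitted=3
After char 4 ('x'=49): chars_in_quartet=1 acc=0x31 bytes_emitted=3
After char 5 ('G'=6): chars_in_quartet=2 acc=0xC46 bytes_emitted=3
After char 6 ('w'=48): chars_in_quartet=3 acc=0x311B0 bytes_emitted=3
After char 7 ('d'=29): chars_in_quartet=4 acc=0xC46C1D -> emit C4 6C 1D, reset; bytes_emitted=6
After char 8 ('c'=28): chars_in_quartet=1 acc=0x1C bytes_emitted=6
After char 9 ('p'=41): chars_in_quartet=2 acc=0x729 bytes_emitted=6
After char 10 ('U'=20): chars_in_quartet=3 acc=0x1CA54 bytes_emitted=6
Padding '=': partial quartet acc=0x1CA54 -> emit 72 95; bytes_emitted=8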